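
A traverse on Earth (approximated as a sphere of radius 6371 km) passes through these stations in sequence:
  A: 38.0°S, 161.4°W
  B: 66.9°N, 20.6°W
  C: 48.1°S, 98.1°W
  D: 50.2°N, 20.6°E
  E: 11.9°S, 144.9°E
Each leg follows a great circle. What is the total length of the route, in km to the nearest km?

Leg A→B: central angle 2.5080 rad, distance 15978.2 km.
Leg B→C: central angle 2.2497 rad, distance 14332.7 km.
Leg C→D: central angle 2.4609 rad, distance 15678.3 km.
Leg D→E: central angle 2.1076 rad, distance 13427.5 km.
Total: 15978.2 + 14332.7 + 15678.3 + 13427.5 ≈ 59417 km.

59417 km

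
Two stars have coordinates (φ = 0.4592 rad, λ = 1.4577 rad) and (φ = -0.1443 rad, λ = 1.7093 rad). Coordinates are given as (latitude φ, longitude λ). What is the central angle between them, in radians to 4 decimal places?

0.6511 rad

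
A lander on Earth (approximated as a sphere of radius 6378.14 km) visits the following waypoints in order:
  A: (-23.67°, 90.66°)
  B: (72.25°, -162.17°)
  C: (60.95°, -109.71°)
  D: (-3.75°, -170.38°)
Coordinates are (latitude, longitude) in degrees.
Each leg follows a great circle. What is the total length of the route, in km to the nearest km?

24488 km

Leg A→B: central angle 2.0542 rad, distance 13101.9 km.
Leg B→C: central angle 0.3956 rad, distance 2523.0 km.
Leg C→D: central angle 1.3896 rad, distance 8863.3 km.
Total: 13101.9 + 2523.0 + 8863.3 ≈ 24488 km.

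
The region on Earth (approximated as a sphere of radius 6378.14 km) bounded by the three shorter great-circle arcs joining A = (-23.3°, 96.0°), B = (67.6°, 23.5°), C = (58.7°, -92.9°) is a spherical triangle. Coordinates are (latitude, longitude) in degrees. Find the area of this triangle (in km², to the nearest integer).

34282634 km²

Side lengths (central angles): a = 0.7926, b = 2.5139, c = 1.8343 rad; semiperimeter s = 2.5704.
By l'Huilier's theorem, tan(E/4) = √[tan(s/2) tan((s−a)/2) tan((s−b)/2) tan((s−c)/2)], giving spherical excess E = 0.8427 rad.
Area = E·R² = 0.8427 × (6378.14)² ≈ 34282634 km².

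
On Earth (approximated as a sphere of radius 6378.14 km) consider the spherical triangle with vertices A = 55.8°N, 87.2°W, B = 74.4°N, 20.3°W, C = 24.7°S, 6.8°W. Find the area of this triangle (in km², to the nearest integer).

Side lengths (central angles): a = 1.7365, b = 1.8343, c = 0.5435 rad; semiperimeter s = 2.0571.
By l'Huilier's theorem, tan(E/4) = √[tan(s/2) tan((s−a)/2) tan((s−b)/2) tan((s−c)/2)], giving spherical excess E = 0.6674 rad.
Area = E·R² = 0.6674 × (6378.14)² ≈ 27148281 km².

27148281 km²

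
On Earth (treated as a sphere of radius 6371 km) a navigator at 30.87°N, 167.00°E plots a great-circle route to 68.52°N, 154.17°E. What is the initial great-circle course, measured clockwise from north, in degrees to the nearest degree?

352°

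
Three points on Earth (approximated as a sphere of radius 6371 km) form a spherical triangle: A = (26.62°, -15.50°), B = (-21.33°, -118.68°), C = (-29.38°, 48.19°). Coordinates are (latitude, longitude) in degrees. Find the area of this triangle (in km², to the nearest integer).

110041966 km²

Side lengths (central angles): a = 2.2294, b = 1.4450, c = 1.9314 rad; semiperimeter s = 2.8029.
By l'Huilier's theorem, tan(E/4) = √[tan(s/2) tan((s−a)/2) tan((s−b)/2) tan((s−c)/2)], giving spherical excess E = 2.7111 rad.
Area = E·R² = 2.7111 × (6371)² ≈ 110041966 km².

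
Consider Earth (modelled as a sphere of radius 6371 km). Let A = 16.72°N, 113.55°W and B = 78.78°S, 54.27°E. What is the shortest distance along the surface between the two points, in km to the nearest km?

13084 km

In radians: φ₁ = 0.2918, φ₂ = -1.3750, Δλ = 167.820° = 2.9290 rad.
cos c = sin φ₁ sin φ₂ + cos φ₁ cos φ₂ cos Δλ = (0.2877)(-0.9809) + (0.9577)(0.1946)(-0.9775) = -0.46435,
so c = arccos(-0.46435) = 2.05370 rad.
Distance = R·c = 6371 × 2.0537 ≈ 13084 km.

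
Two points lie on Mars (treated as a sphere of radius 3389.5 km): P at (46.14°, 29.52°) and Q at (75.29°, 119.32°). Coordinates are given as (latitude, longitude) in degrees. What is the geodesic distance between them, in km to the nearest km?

2705 km

In radians: φ₁ = 0.8053, φ₂ = 1.3141, Δλ = 89.800° = 1.5673 rad.
cos c = sin φ₁ sin φ₂ + cos φ₁ cos φ₂ cos Δλ = (0.7210)(0.9672) + (0.6929)(0.2539)(0.0035) = 0.69802,
so c = arccos(0.69802) = 0.79817 rad.
Distance = R·c = 3389.5 × 0.7982 ≈ 2705 km.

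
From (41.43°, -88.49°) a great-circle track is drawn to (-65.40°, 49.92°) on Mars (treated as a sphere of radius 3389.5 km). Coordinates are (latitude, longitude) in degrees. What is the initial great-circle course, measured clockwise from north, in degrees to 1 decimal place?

149.8°

With φ₁ = 0.7231, φ₂ = -1.1414, Δλ = 2.4157 rad, the forward-azimuth formula gives
θ = atan2( sin Δλ cos φ₂ , cos φ₁ sin φ₂ − sin φ₁ cos φ₂ cos Δλ ) = atan2(0.2763, -0.4757) = 149.85°.
So the initial bearing is 149.8°.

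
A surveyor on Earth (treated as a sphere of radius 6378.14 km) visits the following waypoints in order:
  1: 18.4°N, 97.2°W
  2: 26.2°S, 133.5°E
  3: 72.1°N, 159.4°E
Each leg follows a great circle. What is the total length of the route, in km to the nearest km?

25898 km

Leg 1→2: central angle 2.3167 rad, distance 14776.0 km.
Leg 2→3: central angle 1.7437 rad, distance 11121.6 km.
Total: 14776.0 + 11121.6 ≈ 25898 km.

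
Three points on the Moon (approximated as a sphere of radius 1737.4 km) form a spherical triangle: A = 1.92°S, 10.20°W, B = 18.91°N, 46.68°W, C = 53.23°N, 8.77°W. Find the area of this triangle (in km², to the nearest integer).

923701 km²

Side lengths (central angles): a = 0.7864, b = 0.9628, c = 0.7237 rad; semiperimeter s = 1.2364.
By l'Huilier's theorem, tan(E/4) = √[tan(s/2) tan((s−a)/2) tan((s−b)/2) tan((s−c)/2)], giving spherical excess E = 0.3060 rad.
Area = E·R² = 0.3060 × (1737.4)² ≈ 923701 km².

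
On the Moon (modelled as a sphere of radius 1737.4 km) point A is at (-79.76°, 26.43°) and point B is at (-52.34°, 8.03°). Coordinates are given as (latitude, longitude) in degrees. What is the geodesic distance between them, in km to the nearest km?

852 km

Let φ₁ = -1.3921 rad, φ₂ = -0.9135 rad, and Δλ = -0.3211 rad.
Haversine: a = sin²(Δφ/2) + cos φ₁ cos φ₂ sin²(Δλ/2) = 0.0562 + (0.1778)(0.6110)(0.0256) = 0.05895.
Central angle c = 2·arcsin(√a) = 0.49049 rad.
Distance = R·c = 1737.4 × 0.4905 ≈ 852 km.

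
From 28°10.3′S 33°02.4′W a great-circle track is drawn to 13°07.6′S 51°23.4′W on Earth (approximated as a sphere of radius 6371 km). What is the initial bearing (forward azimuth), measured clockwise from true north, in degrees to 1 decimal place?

With φ₁ = -0.4917, φ₂ = -0.2291, Δλ = -0.3203 rad, the forward-azimuth formula gives
θ = atan2( sin Δλ cos φ₂ , cos φ₁ sin φ₂ − sin φ₁ cos φ₂ cos Δλ ) = atan2(-0.3066, 0.2362) = -52.39°.
Adding 360° brings this into [0°, 360°): 307.6°.

307.6°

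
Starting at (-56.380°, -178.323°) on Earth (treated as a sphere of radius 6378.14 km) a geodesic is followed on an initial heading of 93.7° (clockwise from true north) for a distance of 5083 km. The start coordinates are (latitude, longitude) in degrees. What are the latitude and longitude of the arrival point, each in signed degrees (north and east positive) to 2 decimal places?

-37.41°, -114.35°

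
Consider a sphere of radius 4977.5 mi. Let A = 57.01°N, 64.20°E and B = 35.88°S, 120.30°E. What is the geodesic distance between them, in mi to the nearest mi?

9053 mi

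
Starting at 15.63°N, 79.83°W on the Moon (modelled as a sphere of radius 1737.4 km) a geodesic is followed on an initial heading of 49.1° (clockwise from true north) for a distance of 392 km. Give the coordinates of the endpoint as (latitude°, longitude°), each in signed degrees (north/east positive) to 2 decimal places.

23.81°, -69.18°

Angular distance δ = d/R = 392/1737.4 = 0.22562 rad; initial bearing θ = 0.8570 rad.
sin φ₂ = sin φ₁ cos δ + cos φ₁ sin δ cos θ = (0.2694)(0.9747) + (0.9630)(0.2237)(0.6547) = 0.4037, so φ₂ = 23.81°.
Δλ = atan2(sin θ sin δ cos φ₁, cos δ − sin φ₁ sin φ₂) = atan2(0.1628, 0.8659) = 10.651°.
λ₂ = -79.830° + 10.651° = -69.18°.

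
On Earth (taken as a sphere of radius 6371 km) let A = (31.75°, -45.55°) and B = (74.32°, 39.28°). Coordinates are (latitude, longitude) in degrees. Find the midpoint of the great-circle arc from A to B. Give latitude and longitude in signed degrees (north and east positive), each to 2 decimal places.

The central angle between A and B is δ = 1.0153 rad.
With f = 0.5, the slerp weights are sin((1−f)δ)/sin δ = 0.5722 and sin(fδ)/sin δ = 0.5722.
Weighted sum of the unit vectors: (0.5722)·(0.5955,-0.6070,0.5262) + (0.5722)·(0.2092,0.1711,0.9628) = (0.4604, -0.2494, 0.8519).
Converting back: φ = atan2(z, √(x²+y²)) = 58.42°, λ = atan2(y, x) = -28.45°.

58.42°, -28.45°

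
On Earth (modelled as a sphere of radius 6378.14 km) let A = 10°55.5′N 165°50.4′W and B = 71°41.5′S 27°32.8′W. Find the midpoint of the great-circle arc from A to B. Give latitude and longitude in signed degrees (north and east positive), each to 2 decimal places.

-44.40°, -150.22°

The central angle between A and B is δ = 1.9935 rad.
With f = 0.5, the slerp weights are sin((1−f)δ)/sin δ = 0.9207 and sin(fδ)/sin δ = 0.9207.
Weighted sum of the unit vectors: (0.9207)·(-0.9520,-0.2402,0.1895) + (0.9207)·(0.2785,-0.1453,-0.9494) = (-0.6201, -0.3549, -0.6996).
Converting back: φ = atan2(z, √(x²+y²)) = -44.40°, λ = atan2(y, x) = -150.22°.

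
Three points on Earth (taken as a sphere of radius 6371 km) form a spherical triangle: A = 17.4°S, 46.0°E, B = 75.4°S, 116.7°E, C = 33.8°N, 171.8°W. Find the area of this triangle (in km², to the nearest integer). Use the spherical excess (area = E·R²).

111977480 km²

Side lengths (central angles): a = 2.0622, b = 2.4864, c = 1.1930 rad; semiperimeter s = 2.8708.
By l'Huilier's theorem, tan(E/4) = √[tan(s/2) tan((s−a)/2) tan((s−b)/2) tan((s−c)/2)], giving spherical excess E = 2.7588 rad.
Area = E·R² = 2.7588 × (6371)² ≈ 111977480 km².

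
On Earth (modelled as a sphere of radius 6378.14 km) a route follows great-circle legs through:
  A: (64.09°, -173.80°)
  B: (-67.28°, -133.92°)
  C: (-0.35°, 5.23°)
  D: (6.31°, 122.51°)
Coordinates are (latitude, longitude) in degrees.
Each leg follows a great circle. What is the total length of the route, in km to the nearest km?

39878 km

Leg A→B: central angle 2.3464 rad, distance 14965.9 km.
Leg B→C: central angle 1.8614 rad, distance 11872.1 km.
Leg C→D: central angle 2.0445 rad, distance 13040.4 km.
Total: 14965.9 + 11872.1 + 13040.4 ≈ 39878 km.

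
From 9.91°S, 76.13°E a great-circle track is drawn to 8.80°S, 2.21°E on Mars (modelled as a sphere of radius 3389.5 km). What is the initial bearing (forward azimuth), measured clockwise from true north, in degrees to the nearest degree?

Δλ = -73.920° = -1.2901 rad.
y = sin Δλ · cos φ₂ = (-0.9609)(0.9882) = -0.9496
x = cos φ₁ sin φ₂ − sin φ₁ cos φ₂ cos Δλ = (0.9851)(-0.1530) − (-0.1721)(0.9882)(0.2770) = -0.1036
θ = atan2(y, x) = -96.23°; adding 360° gives 264°.

264°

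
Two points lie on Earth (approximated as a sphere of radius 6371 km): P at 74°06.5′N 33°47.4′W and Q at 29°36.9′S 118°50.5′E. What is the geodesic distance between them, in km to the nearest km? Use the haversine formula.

14830 km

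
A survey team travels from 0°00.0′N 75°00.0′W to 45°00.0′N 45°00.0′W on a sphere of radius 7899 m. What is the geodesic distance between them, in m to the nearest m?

In radians: φ₁ = 0.0000, φ₂ = 0.7854, Δλ = 30.000° = 0.5236 rad.
cos c = sin φ₁ sin φ₂ + cos φ₁ cos φ₂ cos Δλ = (0.0000)(0.7071) + (1.0000)(0.7071)(0.8660) = 0.61237,
so c = arccos(0.61237) = 0.91174 rad.
Distance = R·c = 7899 × 0.9117 ≈ 7202 m.

7202 m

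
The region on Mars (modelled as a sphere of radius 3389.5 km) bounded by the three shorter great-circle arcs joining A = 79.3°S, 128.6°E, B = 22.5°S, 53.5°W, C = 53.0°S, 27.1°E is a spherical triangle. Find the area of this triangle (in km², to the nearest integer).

Side lengths (central angles): a = 1.1632, b = 0.7037, c = 1.3647 rad; semiperimeter s = 1.6158.
By l'Huilier's theorem, tan(E/4) = √[tan(s/2) tan((s−a)/2) tan((s−b)/2) tan((s−c)/2)], giving spherical excess E = 0.4860 rad.
Area = E·R² = 0.4860 × (3389.5)² ≈ 5583598 km².

5583598 km²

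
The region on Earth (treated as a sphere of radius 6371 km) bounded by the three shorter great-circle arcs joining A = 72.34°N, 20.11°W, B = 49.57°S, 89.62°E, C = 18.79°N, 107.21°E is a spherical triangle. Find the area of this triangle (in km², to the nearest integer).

44013363 km²

Side lengths (central angles): a = 1.2238, b = 1.4376, c = 2.4845 rad; semiperimeter s = 2.5729.
By l'Huilier's theorem, tan(E/4) = √[tan(s/2) tan((s−a)/2) tan((s−b)/2) tan((s−c)/2)], giving spherical excess E = 1.0843 rad.
Area = E·R² = 1.0843 × (6371)² ≈ 44013363 km².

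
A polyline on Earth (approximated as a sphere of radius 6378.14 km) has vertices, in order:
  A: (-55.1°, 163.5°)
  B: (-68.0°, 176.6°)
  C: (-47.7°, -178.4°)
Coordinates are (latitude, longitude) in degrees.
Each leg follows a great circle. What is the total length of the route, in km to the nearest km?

3865 km

Leg A→B: central angle 0.2489 rad, distance 1587.5 km.
Leg B→C: central angle 0.3571 rad, distance 2277.4 km.
Total: 1587.5 + 2277.4 ≈ 3865 km.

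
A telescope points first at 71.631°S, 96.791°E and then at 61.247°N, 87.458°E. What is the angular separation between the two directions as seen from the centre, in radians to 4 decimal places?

In radians: φ₁ = -1.2502, φ₂ = 1.0690, Δλ = -9.333° = -0.1629 rad.
Haversine: a = sin²(Δφ/2) + cos φ₁ cos φ₂ sin²(Δλ/2) = 0.8402 + (0.3151)(0.4810)(0.0066) = 0.84122.
Central angle c = 2·arcsin(√a) = 2.32190 rad.
So the angular separation is 2.3219 rad.

2.3219 rad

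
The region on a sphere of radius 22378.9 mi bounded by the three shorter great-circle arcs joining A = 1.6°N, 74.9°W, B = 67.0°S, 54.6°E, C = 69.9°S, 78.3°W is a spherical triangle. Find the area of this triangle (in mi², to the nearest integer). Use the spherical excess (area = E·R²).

166451361 mi²

Side lengths (central angles): a = 0.6872, b = 1.2485, c = 1.8485 rad; semiperimeter s = 1.8921.
By l'Huilier's theorem, tan(E/4) = √[tan(s/2) tan((s−a)/2) tan((s−b)/2) tan((s−c)/2)], giving spherical excess E = 0.3324 rad.
Area = E·R² = 0.3324 × (22378.9)² ≈ 166451361 mi².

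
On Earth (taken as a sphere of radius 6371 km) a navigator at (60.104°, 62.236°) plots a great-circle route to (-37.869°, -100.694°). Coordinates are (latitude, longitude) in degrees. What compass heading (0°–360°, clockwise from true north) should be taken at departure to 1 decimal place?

With φ₁ = 1.0490, φ₂ = -0.6609, Δλ = -2.8437 rad, the forward-azimuth formula gives
θ = atan2( sin Δλ cos φ₂ , cos φ₁ sin φ₂ − sin φ₁ cos φ₂ cos Δλ ) = atan2(-0.2317, 0.3483) = -33.64°.
Adding 360° brings this into [0°, 360°): 326.4°.

326.4°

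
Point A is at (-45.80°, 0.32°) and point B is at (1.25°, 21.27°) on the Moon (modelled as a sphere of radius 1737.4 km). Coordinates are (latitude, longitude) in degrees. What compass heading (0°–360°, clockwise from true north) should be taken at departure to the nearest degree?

Δλ = 20.950° = 0.3656 rad.
y = sin Δλ · cos φ₂ = (0.3576)(0.9998) = 0.3575
x = cos φ₁ sin φ₂ − sin φ₁ cos φ₂ cos Δλ = (0.6972)(0.0218) − (-0.7169)(0.9998)(0.9339) = 0.6846
θ = atan2(y, x) = 27.57°, so the bearing is 28°.

28°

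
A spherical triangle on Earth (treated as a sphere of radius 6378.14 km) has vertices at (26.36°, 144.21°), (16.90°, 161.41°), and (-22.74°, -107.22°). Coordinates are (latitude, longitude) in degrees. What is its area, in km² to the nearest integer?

3887712 km²

Side lengths (central angles): a = 1.7047, b = 2.0206, c = 0.3237 rad; semiperimeter s = 2.0245.
By l'Huilier's theorem, tan(E/4) = √[tan(s/2) tan((s−a)/2) tan((s−b)/2) tan((s−c)/2)], giving spherical excess E = 0.0956 rad.
Area = E·R² = 0.0956 × (6378.14)² ≈ 3887712 km².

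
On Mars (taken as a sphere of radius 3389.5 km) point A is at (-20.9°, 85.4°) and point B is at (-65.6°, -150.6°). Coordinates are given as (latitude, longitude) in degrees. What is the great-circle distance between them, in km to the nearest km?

In radians: φ₁ = -0.3648, φ₂ = -1.1449, Δλ = 124.000° = 2.1642 rad.
Haversine: a = sin²(Δφ/2) + cos φ₁ cos φ₂ sin²(Δλ/2) = 0.1446 + (0.9342)(0.4131)(0.7796) = 0.44547.
Central angle c = 2·arcsin(√a) = 1.46151 rad.
Distance = R·c = 3389.5 × 1.4615 ≈ 4954 km.

4954 km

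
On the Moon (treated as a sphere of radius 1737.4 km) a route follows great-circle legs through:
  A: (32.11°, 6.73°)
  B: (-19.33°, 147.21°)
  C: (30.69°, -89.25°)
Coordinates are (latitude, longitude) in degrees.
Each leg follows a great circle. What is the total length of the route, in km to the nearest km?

8204 km

Leg A→B: central angle 2.4857 rad, distance 4318.7 km.
Leg B→C: central angle 2.2361 rad, distance 3885.0 km.
Total: 4318.7 + 3885.0 ≈ 8204 km.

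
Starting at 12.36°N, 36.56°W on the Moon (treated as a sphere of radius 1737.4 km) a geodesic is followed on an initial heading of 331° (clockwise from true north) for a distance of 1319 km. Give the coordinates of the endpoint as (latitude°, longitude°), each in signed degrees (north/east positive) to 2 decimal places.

48.02°, -66.49°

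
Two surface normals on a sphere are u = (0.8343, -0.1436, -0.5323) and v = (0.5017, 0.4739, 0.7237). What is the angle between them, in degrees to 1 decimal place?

u·v = -0.0347; |u| = 1.0000, |v| = 1.0000.
cos θ = (u·v)/(|u||v|) = -0.0347, so θ = 92.0°.

92.0°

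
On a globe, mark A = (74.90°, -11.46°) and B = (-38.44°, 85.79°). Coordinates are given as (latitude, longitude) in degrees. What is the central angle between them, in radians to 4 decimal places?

In radians: φ₁ = 1.3073, φ₂ = -0.6709, Δλ = 97.250° = 1.6973 rad.
cos c = sin φ₁ sin φ₂ + cos φ₁ cos φ₂ cos Δλ = (0.9655)(-0.6217) + (0.2605)(0.7833)(-0.1262) = -0.62598,
so c = arccos(-0.62598) = 2.24718 rad.
So the angular separation is 2.2472 rad.

2.2472 rad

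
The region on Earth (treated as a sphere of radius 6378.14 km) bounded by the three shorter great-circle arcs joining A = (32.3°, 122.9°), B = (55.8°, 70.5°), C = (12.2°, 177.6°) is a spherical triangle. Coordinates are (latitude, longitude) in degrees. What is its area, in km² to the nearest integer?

12329211 km²

Side lengths (central angles): a = 1.5576, b = 0.9393, c = 0.7498 rad; semiperimeter s = 1.6233.
By l'Huilier's theorem, tan(E/4) = √[tan(s/2) tan((s−a)/2) tan((s−b)/2) tan((s−c)/2)], giving spherical excess E = 0.3031 rad.
Area = E·R² = 0.3031 × (6378.14)² ≈ 12329211 km².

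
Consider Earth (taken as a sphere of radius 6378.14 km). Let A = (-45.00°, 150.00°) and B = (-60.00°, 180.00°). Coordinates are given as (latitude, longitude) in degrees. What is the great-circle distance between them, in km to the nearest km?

2592 km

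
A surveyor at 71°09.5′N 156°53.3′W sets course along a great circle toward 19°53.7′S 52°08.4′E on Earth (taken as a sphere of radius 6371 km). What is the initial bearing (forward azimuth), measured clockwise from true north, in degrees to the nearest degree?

326°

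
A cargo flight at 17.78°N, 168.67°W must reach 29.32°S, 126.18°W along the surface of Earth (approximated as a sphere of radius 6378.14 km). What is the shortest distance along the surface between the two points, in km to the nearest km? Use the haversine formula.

6951 km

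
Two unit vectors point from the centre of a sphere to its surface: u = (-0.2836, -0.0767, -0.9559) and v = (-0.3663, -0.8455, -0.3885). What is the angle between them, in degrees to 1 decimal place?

u·v = 0.5401; |u| = 1.0000, |v| = 1.0000.
cos θ = (u·v)/(|u||v|) = 0.5401, so θ = 57.3°.

57.3°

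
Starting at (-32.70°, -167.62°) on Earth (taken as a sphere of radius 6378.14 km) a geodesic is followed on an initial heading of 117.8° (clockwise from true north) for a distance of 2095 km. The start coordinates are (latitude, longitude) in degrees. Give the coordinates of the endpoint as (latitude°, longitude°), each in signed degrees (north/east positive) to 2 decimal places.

-39.64°, -145.87°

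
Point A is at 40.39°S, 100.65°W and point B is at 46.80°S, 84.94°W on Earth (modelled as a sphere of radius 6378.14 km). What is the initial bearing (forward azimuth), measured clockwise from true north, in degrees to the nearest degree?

125°

With φ₁ = -0.7049, φ₂ = -0.8168, Δλ = 0.2742 rad, the forward-azimuth formula gives
θ = atan2( sin Δλ cos φ₂ , cos φ₁ sin φ₂ − sin φ₁ cos φ₂ cos Δλ ) = atan2(0.1854, -0.1282) = 124.67°.
So the initial bearing is 125°.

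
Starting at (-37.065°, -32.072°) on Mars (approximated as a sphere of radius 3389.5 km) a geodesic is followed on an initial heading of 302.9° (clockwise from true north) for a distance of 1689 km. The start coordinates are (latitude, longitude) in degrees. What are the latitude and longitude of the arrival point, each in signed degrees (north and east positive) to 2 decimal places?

-18.80°, -57.15°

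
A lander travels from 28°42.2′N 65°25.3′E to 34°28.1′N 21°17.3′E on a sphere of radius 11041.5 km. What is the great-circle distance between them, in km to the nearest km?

7273 km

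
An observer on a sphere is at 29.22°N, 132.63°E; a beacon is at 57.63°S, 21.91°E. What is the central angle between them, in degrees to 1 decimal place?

In radians: φ₁ = 0.5100, φ₂ = -1.0058, Δλ = -110.720° = -1.9324 rad.
cos c = sin φ₁ sin φ₂ + cos φ₁ cos φ₂ cos Δλ = (0.4882)(-0.8446) + (0.8728)(0.5354)(-0.3538) = -0.57762,
so c = arccos(-0.57762) = 2.18661 rad.
So the angular separation is 125.3°.

125.3°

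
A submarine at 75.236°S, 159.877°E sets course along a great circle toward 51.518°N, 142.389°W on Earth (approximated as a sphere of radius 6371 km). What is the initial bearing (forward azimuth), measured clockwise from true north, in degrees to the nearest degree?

Δλ = 57.734° = 1.0076 rad.
y = sin Δλ · cos φ₂ = (0.8456)(0.6223) = 0.5262
x = cos φ₁ sin φ₂ − sin φ₁ cos φ₂ cos Δλ = (0.2548)(0.7828) − (-0.9670)(0.6223)(0.5339) = 0.5207
θ = atan2(y, x) = 45.30°, so the bearing is 45°.

45°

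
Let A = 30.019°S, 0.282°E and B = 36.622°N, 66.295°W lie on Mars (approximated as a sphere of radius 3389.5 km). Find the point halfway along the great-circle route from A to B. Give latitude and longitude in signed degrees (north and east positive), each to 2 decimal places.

Central angle δ = 1.5930 rad. Interpolating on the sphere with fraction f = 0.5:
P = [sin((1−f)δ)·A + sin(fδ)·B] / sin δ = 0.7151·A + 0.7151·B in Cartesian coordinates,
giving P = (0.8499, -0.5224, 0.0688), i.e. latitude 3.95°, longitude -31.58°.

3.95°, -31.58°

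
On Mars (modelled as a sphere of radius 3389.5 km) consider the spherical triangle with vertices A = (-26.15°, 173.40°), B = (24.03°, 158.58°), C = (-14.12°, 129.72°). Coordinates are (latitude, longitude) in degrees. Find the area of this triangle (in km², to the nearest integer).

Side lengths (central angles): a = 0.8279, b = 0.7420, c = 0.9108 rad; semiperimeter s = 1.2404.
By l'Huilier's theorem, tan(E/4) = √[tan(s/2) tan((s−a)/2) tan((s−b)/2) tan((s−c)/2)], giving spherical excess E = 0.3174 rad.
Area = E·R² = 0.3174 × (3389.5)² ≈ 3646556 km².

3646556 km²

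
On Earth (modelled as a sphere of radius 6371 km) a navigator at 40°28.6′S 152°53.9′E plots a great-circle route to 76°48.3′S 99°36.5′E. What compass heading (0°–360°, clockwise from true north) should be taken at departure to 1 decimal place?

With φ₁ = -0.7065, φ₂ = -1.3405, Δλ = -0.9301 rad, the forward-azimuth formula gives
θ = atan2( sin Δλ cos φ₂ , cos φ₁ sin φ₂ − sin φ₁ cos φ₂ cos Δλ ) = atan2(-0.1830, -0.6520) = -164.32°.
Adding 360° brings this into [0°, 360°): 195.7°.

195.7°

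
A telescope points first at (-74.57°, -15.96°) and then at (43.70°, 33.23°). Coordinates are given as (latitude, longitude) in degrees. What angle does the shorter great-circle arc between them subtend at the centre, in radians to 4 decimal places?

Let φ₁ = -1.3015 rad, φ₂ = 0.7627 rad, and Δλ = 0.8585 rad.
cos c = sin φ₁ sin φ₂ + cos φ₁ cos φ₂ cos Δλ = (-0.9640)(0.6909) + (0.2661)(0.7230)(0.6536) = -0.54027,
so c = arccos(-0.54027) = 2.14155 rad.
So the angular separation is 2.1416 rad.

2.1416 rad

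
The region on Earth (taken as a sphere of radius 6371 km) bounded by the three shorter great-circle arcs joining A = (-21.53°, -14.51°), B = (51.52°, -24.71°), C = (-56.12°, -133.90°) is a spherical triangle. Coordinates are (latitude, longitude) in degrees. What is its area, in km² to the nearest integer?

Side lengths (central angles): a = 2.4402, b = 1.5206, c = 1.2845 rad; semiperimeter s = 2.6226.
By l'Huilier's theorem, tan(E/4) = √[tan(s/2) tan((s−a)/2) tan((s−b)/2) tan((s−c)/2)], giving spherical excess E = 1.5537 rad.
Area = E·R² = 1.5537 × (6371)² ≈ 63064175 km².

63064175 km²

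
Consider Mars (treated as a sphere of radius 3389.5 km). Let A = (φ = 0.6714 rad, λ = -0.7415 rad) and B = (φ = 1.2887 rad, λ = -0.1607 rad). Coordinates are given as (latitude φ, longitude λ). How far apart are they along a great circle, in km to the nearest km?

2293 km

With latitudes φ₁ = 38.468°, φ₂ = 73.837° and longitude difference Δλ = 33.277°:
cos c = sin φ₁ sin φ₂ + cos φ₁ cos φ₂ cos Δλ = (0.6221)(0.9605) + (0.7830)(0.2784)(0.8360) = 0.77971,
so c = arccos(0.77971) = 0.67660 rad.
Distance = R·c = 3389.5 × 0.6766 ≈ 2293 km.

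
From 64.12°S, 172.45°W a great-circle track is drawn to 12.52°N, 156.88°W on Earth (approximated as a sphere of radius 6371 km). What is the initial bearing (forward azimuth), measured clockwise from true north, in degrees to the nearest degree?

With φ₁ = -1.1191, φ₂ = 0.2185, Δλ = 0.2717 rad, the forward-azimuth formula gives
θ = atan2( sin Δλ cos φ₂ , cos φ₁ sin φ₂ − sin φ₁ cos φ₂ cos Δλ ) = atan2(0.2620, 0.9407) = 15.57°.
So the initial bearing is 16°.

16°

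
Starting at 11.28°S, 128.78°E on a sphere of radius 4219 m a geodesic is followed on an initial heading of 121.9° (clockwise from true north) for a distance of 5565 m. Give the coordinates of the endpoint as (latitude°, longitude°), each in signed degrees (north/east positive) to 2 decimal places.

Angular distance δ = d/R = 5565/4219 = 1.31903 rad; initial bearing θ = 2.1276 rad.
sin φ₂ = sin φ₁ cos δ + cos φ₁ sin δ cos θ = (-0.1956)(0.2491) + (0.9807)(0.9685)(-0.5284) = -0.5506, so φ₂ = -33.41°.
Δλ = atan2(sin θ sin δ cos φ₁, cos δ − sin φ₁ sin φ₂) = atan2(0.8063, 0.1414) = 80.053°.
λ₂ = 128.780° + 80.053° = 208.83° → -151.17° after wrapping to (−180°, 180°].

-33.41°, -151.17°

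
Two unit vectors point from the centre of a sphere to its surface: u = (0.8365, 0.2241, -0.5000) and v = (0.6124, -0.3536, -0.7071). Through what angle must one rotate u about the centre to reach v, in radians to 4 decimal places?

u·v = 0.7866; |u| = 1.0000, |v| = 1.0000.
cos θ = (u·v)/(|u||v|) = 0.7866, so θ = 0.6656 rad.

0.6656 rad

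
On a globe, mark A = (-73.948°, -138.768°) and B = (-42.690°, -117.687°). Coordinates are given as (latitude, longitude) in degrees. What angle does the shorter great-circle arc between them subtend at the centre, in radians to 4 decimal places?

Let φ₁ = -1.2906 rad, φ₂ = -0.7451 rad, and Δλ = 0.3679 rad.
cos c = sin φ₁ sin φ₂ + cos φ₁ cos φ₂ cos Δλ = (-0.9610)(-0.6780) + (0.2765)(0.7350)(0.9331) = 0.84124,
so c = arccos(0.84124) = 0.57123 rad.
So the angular separation is 0.5712 rad.

0.5712 rad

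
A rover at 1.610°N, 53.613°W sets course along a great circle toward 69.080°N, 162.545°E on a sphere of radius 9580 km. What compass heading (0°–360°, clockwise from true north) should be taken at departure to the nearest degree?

347°

With φ₁ = 0.0281, φ₂ = 1.2057, Δλ = -2.5105 rad, the forward-azimuth formula gives
θ = atan2( sin Δλ cos φ₂ , cos φ₁ sin φ₂ − sin φ₁ cos φ₂ cos Δλ ) = atan2(-0.2107, 0.9418) = -12.61°.
Adding 360° brings this into [0°, 360°): 347°.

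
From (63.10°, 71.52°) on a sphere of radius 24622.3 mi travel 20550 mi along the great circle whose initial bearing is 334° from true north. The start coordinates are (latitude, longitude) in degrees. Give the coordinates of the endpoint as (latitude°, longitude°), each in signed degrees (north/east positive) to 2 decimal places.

64.18°, -60.25°

Angular distance δ = d/R = 20550/24622.3 = 0.83461 rad; initial bearing θ = 5.8294 rad.
sin φ₂ = sin φ₁ cos δ + cos φ₁ sin δ cos θ = (0.8918)(0.6715) + (0.4524)(0.7410)(0.8988) = 0.9002, so φ₂ = 64.18°.
Δλ = atan2(sin θ sin δ cos φ₁, cos δ − sin φ₁ sin φ₂) = atan2(-0.1470, -0.1313) = -131.773°.
λ₂ = 71.520° − 131.773° = -60.25°.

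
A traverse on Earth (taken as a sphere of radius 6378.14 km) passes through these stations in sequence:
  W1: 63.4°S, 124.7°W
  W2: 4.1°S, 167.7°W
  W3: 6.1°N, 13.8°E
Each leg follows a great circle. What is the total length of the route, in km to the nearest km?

27219 km

Leg W1→W2: central angle 1.1696 rad, distance 7459.6 km.
Leg W2→W3: central angle 3.0980 rad, distance 19759.6 km.
Total: 7459.6 + 19759.6 ≈ 27219 km.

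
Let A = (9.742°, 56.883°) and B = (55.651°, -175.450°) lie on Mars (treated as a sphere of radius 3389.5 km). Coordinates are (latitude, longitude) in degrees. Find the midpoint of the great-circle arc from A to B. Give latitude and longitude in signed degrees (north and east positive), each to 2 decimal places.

51.86°, 91.76°

The central angle between A and B is δ = 1.7723 rad.
With f = 0.5, the slerp weights are sin((1−f)δ)/sin δ = 0.7906 and sin(fδ)/sin δ = 0.7906.
Weighted sum of the unit vectors: (0.7906)·(0.5385,0.8255,0.1692) + (0.7906)·(-0.5625,-0.0448,0.8256) = (-0.0190, 0.6173, 0.7865).
Converting back: φ = atan2(z, √(x²+y²)) = 51.86°, λ = atan2(y, x) = 91.76°.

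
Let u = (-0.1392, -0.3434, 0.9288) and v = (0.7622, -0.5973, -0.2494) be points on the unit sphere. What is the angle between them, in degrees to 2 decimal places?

u·v = -0.1326; |u| = 1.0000, |v| = 1.0000.
cos θ = (u·v)/(|u||v|) = -0.1326, so θ = 97.62°.

97.62°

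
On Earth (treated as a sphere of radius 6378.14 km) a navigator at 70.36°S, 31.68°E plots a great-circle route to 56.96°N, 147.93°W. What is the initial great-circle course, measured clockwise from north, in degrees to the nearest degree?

Δλ = -179.610° = -3.1348 rad.
y = sin Δλ · cos φ₂ = (-0.0068)(0.5452) = -0.0037
x = cos φ₁ sin φ₂ − sin φ₁ cos φ₂ cos Δλ = (0.3361)(0.8383) − (-0.9418)(0.5452)(-1.0000) = -0.2317
θ = atan2(y, x) = -179.08°; adding 360° gives 181°.

181°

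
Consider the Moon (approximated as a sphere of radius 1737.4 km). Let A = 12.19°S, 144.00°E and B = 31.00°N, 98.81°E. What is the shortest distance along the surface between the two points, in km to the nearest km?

1856 km

In radians: φ₁ = -0.2128, φ₂ = 0.5411, Δλ = -45.190° = -0.7887 rad.
Haversine: a = sin²(Δφ/2) + cos φ₁ cos φ₂ sin²(Δλ/2) = 0.1355 + (0.9775)(0.8572)(0.1476) = 0.25914.
Central angle c = 2·arcsin(√a) = 1.06818 rad.
Distance = R·c = 1737.4 × 1.0682 ≈ 1856 km.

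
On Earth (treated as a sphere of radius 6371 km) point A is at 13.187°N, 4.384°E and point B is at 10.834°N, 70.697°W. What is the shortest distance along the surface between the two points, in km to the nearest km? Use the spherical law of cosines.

8139 km

In radians: φ₁ = 0.2302, φ₂ = 0.1891, Δλ = -75.081° = -1.3104 rad.
cos c = sin φ₁ sin φ₂ + cos φ₁ cos φ₂ cos Δλ = (0.2281)(0.1880) + (0.9736)(0.9822)(0.2575) = 0.28908,
so c = arccos(0.28908) = 1.27753 rad.
Distance = R·c = 6371 × 1.2775 ≈ 8139 km.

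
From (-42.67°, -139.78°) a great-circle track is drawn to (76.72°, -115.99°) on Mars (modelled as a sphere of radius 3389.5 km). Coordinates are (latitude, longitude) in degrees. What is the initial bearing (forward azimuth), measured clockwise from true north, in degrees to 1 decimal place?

6.2°

With φ₁ = -0.7447, φ₂ = 1.3390, Δλ = 0.4152 rad, the forward-azimuth formula gives
θ = atan2( sin Δλ cos φ₂ , cos φ₁ sin φ₂ − sin φ₁ cos φ₂ cos Δλ ) = atan2(0.0927, 0.8581) = 6.16°.
So the initial bearing is 6.2°.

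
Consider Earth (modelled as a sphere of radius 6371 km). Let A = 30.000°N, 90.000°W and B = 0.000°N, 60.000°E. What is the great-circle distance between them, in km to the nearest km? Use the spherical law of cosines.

With latitudes φ₁ = 30.000°, φ₂ = 0.000° and longitude difference Δλ = 150.000°:
cos c = sin φ₁ sin φ₂ + cos φ₁ cos φ₂ cos Δλ = (0.5000)(0.0000) + (0.8660)(1.0000)(-0.8660) = -0.75000,
so c = arccos(-0.75000) = 2.41886 rad.
Distance = R·c = 6371 × 2.4189 ≈ 15411 km.

15411 km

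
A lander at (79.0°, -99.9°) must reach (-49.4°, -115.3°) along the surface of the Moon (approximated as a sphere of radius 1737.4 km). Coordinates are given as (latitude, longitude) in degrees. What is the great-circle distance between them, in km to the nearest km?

With latitudes φ₁ = 79.000°, φ₂ = -49.400° and longitude difference Δλ = -15.400°:
Haversine: a = sin²(Δφ/2) + cos φ₁ cos φ₂ sin²(Δλ/2) = 0.8106 + (0.1908)(0.6508)(0.0180) = 0.81280.
Central angle c = 2·arcsin(√a) = 2.24670 rad.
Distance = R·c = 1737.4 × 2.2467 ≈ 3903 km.

3903 km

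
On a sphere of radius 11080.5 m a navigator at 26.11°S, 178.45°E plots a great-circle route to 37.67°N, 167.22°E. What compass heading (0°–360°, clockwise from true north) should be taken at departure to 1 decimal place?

With φ₁ = -0.4557, φ₂ = 0.6575, Δλ = -0.1960 rad, the forward-azimuth formula gives
θ = atan2( sin Δλ cos φ₂ , cos φ₁ sin φ₂ − sin φ₁ cos φ₂ cos Δλ ) = atan2(-0.1542, 0.8904) = -9.82°.
Adding 360° brings this into [0°, 360°): 350.2°.

350.2°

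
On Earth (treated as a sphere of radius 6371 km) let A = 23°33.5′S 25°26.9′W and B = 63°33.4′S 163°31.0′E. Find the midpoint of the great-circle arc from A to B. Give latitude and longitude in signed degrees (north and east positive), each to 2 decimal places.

-69.59°, -33.73°

The central angle between A and B is δ = 1.6162 rad.
With f = 0.5, the slerp weights are sin((1−f)δ)/sin δ = 0.7237 and sin(fδ)/sin δ = 0.7237.
Weighted sum of the unit vectors: (0.7237)·(0.8277,-0.3939,-0.3997) + (0.7237)·(-0.4270,0.1264,-0.8954) = (0.2900, -0.1936, -0.9372).
Converting back: φ = atan2(z, √(x²+y²)) = -69.59°, λ = atan2(y, x) = -33.73°.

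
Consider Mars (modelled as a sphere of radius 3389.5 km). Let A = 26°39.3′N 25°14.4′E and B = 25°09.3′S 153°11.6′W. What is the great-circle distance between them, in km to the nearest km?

Let φ₁ = 0.4652 rad, φ₂ = -0.4390 rad, and Δλ = -3.1142 rad.
cos c = sin φ₁ sin φ₂ + cos φ₁ cos φ₂ cos Δλ = (0.4486)(-0.4251) + (0.8937)(0.9052)(-0.9996) = -0.99935,
so c = arccos(-0.99935) = 3.10567 rad.
Distance = R·c = 3389.5 × 3.1057 ≈ 10527 km.

10527 km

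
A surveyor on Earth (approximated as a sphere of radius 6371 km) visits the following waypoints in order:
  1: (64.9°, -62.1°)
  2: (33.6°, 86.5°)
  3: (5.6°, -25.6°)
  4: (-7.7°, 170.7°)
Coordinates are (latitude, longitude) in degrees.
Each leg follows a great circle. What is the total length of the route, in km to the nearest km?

38597 km

Leg 1→2: central angle 1.3699 rad, distance 8727.6 km.
Leg 2→3: central angle 1.8316 rad, distance 11669.2 km.
Leg 3→4: central angle 2.8567 rad, distance 18199.9 km.
Total: 8727.6 + 11669.2 + 18199.9 ≈ 38597 km.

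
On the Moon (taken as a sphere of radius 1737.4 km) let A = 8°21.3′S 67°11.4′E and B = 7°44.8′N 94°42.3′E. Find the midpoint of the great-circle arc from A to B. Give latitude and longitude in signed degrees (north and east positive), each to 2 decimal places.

-0.31°, 80.96°

The central angle between A and B is δ = 0.5550 rad.
With f = 0.5, the slerp weights are sin((1−f)δ)/sin δ = 0.5199 and sin(fδ)/sin δ = 0.5199.
Weighted sum of the unit vectors: (0.5199)·(0.3836,0.9120,-0.1453) + (0.5199)·(-0.0813,0.9875,0.1348) = (0.1572, 0.9876, -0.0055).
Converting back: φ = atan2(z, √(x²+y²)) = -0.31°, λ = atan2(y, x) = 80.96°.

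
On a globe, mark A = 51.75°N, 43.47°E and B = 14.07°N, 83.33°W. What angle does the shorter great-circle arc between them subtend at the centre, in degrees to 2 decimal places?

With latitudes φ₁ = 51.750°, φ₂ = 14.070° and longitude difference Δλ = -126.800°:
cos c = sin φ₁ sin φ₂ + cos φ₁ cos φ₂ cos Δλ = (0.7853)(0.2431) + (0.6191)(0.9700)(-0.5990) = -0.16881,
so c = arccos(-0.16881) = 1.74042 rad.
So the angular separation is 99.72°.

99.72°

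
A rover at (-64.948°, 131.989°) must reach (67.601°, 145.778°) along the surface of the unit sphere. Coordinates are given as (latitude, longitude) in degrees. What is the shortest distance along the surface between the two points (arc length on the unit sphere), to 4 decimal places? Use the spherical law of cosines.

2.3197

Let φ₁ = -1.1336 rad, φ₂ = 1.1799 rad, and Δλ = 0.2407 rad.
cos c = sin φ₁ sin φ₂ + cos φ₁ cos φ₂ cos Δλ = (-0.9059)(0.9246) + (0.4234)(0.3811)(0.9712) = -0.68087,
so c = arccos(-0.68087) = 2.31975 rad.
On the unit sphere the arc length equals the central angle: 2.3197.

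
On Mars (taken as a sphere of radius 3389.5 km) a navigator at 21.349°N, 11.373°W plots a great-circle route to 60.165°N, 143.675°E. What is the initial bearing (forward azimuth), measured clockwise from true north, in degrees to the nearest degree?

Δλ = 155.048° = 2.7061 rad.
y = sin Δλ · cos φ₂ = (0.4219)(0.4975) = 0.2099
x = cos φ₁ sin φ₂ − sin φ₁ cos φ₂ cos Δλ = (0.9314)(0.8675) − (0.3640)(0.4975)(-0.9067) = 0.9721
θ = atan2(y, x) = 12.18°, so the bearing is 12°.

12°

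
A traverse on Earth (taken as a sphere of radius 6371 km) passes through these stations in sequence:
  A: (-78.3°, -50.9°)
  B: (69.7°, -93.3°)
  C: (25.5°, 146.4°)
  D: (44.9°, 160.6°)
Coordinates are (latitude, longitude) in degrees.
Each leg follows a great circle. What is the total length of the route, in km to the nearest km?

Leg A→B: central angle 2.6188 rad, distance 16684.6 km.
Leg B→C: central angle 1.3225 rad, distance 8425.4 km.
Leg C→D: central angle 0.3932 rad, distance 2505.1 km.
Total: 16684.6 + 8425.4 + 2505.1 ≈ 27615 km.

27615 km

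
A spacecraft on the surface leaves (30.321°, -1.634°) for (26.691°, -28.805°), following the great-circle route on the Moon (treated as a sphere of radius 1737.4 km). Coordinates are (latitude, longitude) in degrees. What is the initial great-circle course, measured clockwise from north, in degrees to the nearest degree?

268°

Δλ = -27.171° = -0.4742 rad.
y = sin Δλ · cos φ₂ = (-0.4566)(0.8934) = -0.4080
x = cos φ₁ sin φ₂ − sin φ₁ cos φ₂ cos Δλ = (0.8632)(0.4492) − (0.5048)(0.8934)(0.8896) = -0.0135
θ = atan2(y, x) = -91.90°; adding 360° gives 268°.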